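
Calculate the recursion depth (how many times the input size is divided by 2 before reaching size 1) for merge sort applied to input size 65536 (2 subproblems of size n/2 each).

For divide and conquer with division factor 2:

Problem sizes at each level:
Level 0: 65536
Level 1: 32768
Level 2: 16384
Level 3: 8192
Level 4: 4096
Level 5: 2048
Level 6: 1024
Level 7: 512
Level 8: 256
Level 9: 128
Level 10: 64
Level 11: 32
Level 12: 16
Level 13: 8
Level 14: 4
Level 15: 2
Level 16: 1

The root is level 0 and the size-1 base case is level 16 (the tree spans levels 0 through 16, i.e. 17 levels counting the root), so the depth is the number of divisions: log_2(65536) = 16

The recursion tree depth is log_2(65536) = 16. At each level, the problem size is divided by 2, so it takes 16 divisions to reduce to a base case of size 1. The algorithm makes 2 recursive calls at each level.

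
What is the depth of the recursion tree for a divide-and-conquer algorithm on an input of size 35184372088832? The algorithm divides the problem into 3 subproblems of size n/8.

For divide and conquer with division factor 8:

Problem sizes at each level:
Level 0: 35184372088832
Level 1: 4398046511104
Level 2: 549755813888
Level 3: 68719476736
Level 4: 8589934592
Level 5: 1073741824
Level 6: 134217728
Level 7: 16777216
Level 8: 2097152
Level 9: 262144
Level 10: 32768
Level 11: 4096
Level 12: 512
Level 13: 64
Level 14: 8
Level 15: 1

The root is level 0 and the size-1 base case is level 15 (the tree spans levels 0 through 15, i.e. 16 levels counting the root), so the depth is the number of divisions: log_8(35184372088832) = 15

The recursion tree depth is log_8(35184372088832) = 15. At each level, the problem size is divided by 8, so it takes 15 divisions to reduce to a base case of size 1. The algorithm makes 3 recursive calls at each level.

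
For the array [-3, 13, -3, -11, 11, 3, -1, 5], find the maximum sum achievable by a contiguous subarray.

Using Kadane's algorithm on [-3, 13, -3, -11, 11, 3, -1, 5]:

Scanning through the array:
Position 1 (value 13): max_ending_here = 13, max_so_far = 13
Position 2 (value -3): max_ending_here = 10, max_so_far = 13
Position 3 (value -11): max_ending_here = -1, max_so_far = 13
Position 4 (value 11): max_ending_here = 11, max_so_far = 13
Position 5 (value 3): max_ending_here = 14, max_so_far = 14
Position 6 (value -1): max_ending_here = 13, max_so_far = 14
Position 7 (value 5): max_ending_here = 18, max_so_far = 18

Maximum subarray: [11, 3, -1, 5]
Maximum sum: 18

The maximum subarray is [11, 3, -1, 5] with sum 18. This subarray runs from index 4 to index 7.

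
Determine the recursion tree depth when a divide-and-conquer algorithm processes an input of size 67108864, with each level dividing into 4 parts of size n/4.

For divide and conquer with division factor 4:

Problem sizes at each level:
Level 0: 67108864
Level 1: 16777216
Level 2: 4194304
Level 3: 1048576
Level 4: 262144
Level 5: 65536
Level 6: 16384
Level 7: 4096
Level 8: 1024
Level 9: 256
Level 10: 64
Level 11: 16
Level 12: 4
Level 13: 1

The root is level 0 and the size-1 base case is level 13 (the tree spans levels 0 through 13, i.e. 14 levels counting the root), so the depth is the number of divisions: log_4(67108864) = 13

The recursion tree depth is log_4(67108864) = 13. At each level, the problem size is divided by 4, so it takes 13 divisions to reduce to a base case of size 1. The algorithm makes 4 recursive calls at each level.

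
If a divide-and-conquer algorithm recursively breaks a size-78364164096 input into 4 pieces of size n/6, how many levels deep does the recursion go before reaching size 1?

For divide and conquer with division factor 6:

Problem sizes at each level:
Level 0: 78364164096
Level 1: 13060694016
Level 2: 2176782336
Level 3: 362797056
Level 4: 60466176
Level 5: 10077696
Level 6: 1679616
Level 7: 279936
Level 8: 46656
Level 9: 7776
Level 10: 1296
Level 11: 216
Level 12: 36
Level 13: 6
Level 14: 1

The root is level 0 and the size-1 base case is level 14 (the tree spans levels 0 through 14, i.e. 15 levels counting the root), so the depth is the number of divisions: log_6(78364164096) = 14

The recursion tree depth is log_6(78364164096) = 14. At each level, the problem size is divided by 6, so it takes 14 divisions to reduce to a base case of size 1. The algorithm makes 4 recursive calls at each level.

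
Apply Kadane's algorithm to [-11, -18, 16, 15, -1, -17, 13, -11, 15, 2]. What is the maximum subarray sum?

Using Kadane's algorithm on [-11, -18, 16, 15, -1, -17, 13, -11, 15, 2]:

Scanning through the array:
Position 1 (value -18): max_ending_here = -18, max_so_far = -11
Position 2 (value 16): max_ending_here = 16, max_so_far = 16
Position 3 (value 15): max_ending_here = 31, max_so_far = 31
Position 4 (value -1): max_ending_here = 30, max_so_far = 31
Position 5 (value -17): max_ending_here = 13, max_so_far = 31
Position 6 (value 13): max_ending_here = 26, max_so_far = 31
Position 7 (value -11): max_ending_here = 15, max_so_far = 31
Position 8 (value 15): max_ending_here = 30, max_so_far = 31
Position 9 (value 2): max_ending_here = 32, max_so_far = 32

Maximum subarray: [16, 15, -1, -17, 13, -11, 15, 2]
Maximum sum: 32

The maximum subarray is [16, 15, -1, -17, 13, -11, 15, 2] with sum 32. This subarray runs from index 2 to index 9.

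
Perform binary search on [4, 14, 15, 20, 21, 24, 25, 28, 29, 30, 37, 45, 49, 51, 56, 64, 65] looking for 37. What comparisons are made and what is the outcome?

Binary search for 37 in [4, 14, 15, 20, 21, 24, 25, 28, 29, 30, 37, 45, 49, 51, 56, 64, 65]:

lo=0, hi=16, mid=8, arr[mid]=29 -> 29 < 37, search right half
lo=9, hi=16, mid=12, arr[mid]=49 -> 49 > 37, search left half
lo=9, hi=11, mid=10, arr[mid]=37 -> Found target at index 10!

Binary search finds 37 at index 10 after 3 comparisons. The search repeatedly halves the search space by comparing with the middle element.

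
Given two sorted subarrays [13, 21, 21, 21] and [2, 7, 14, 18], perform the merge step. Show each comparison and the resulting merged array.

Merging process:

Compare 13 vs 2: take 2 from right. Merged: [2]
Compare 13 vs 7: take 7 from right. Merged: [2, 7]
Compare 13 vs 14: take 13 from left. Merged: [2, 7, 13]
Compare 21 vs 14: take 14 from right. Merged: [2, 7, 13, 14]
Compare 21 vs 18: take 18 from right. Merged: [2, 7, 13, 14, 18]
Append remaining from left: [21, 21, 21]. Merged: [2, 7, 13, 14, 18, 21, 21, 21]

Final merged array: [2, 7, 13, 14, 18, 21, 21, 21]
Total comparisons: 5

The merged array is [2, 7, 13, 14, 18, 21, 21, 21], requiring 5 comparisons. The merge step runs in O(n) time where n is the total number of elements.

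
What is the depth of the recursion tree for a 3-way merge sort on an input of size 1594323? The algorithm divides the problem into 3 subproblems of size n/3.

For divide and conquer with division factor 3:

Problem sizes at each level:
Level 0: 1594323
Level 1: 531441
Level 2: 177147
Level 3: 59049
Level 4: 19683
Level 5: 6561
Level 6: 2187
Level 7: 729
Level 8: 243
Level 9: 81
Level 10: 27
Level 11: 9
Level 12: 3
Level 13: 1

The root is level 0 and the size-1 base case is level 13 (the tree spans levels 0 through 13, i.e. 14 levels counting the root), so the depth is the number of divisions: log_3(1594323) = 13

The recursion tree depth is log_3(1594323) = 13. At each level, the problem size is divided by 3, so it takes 13 divisions to reduce to a base case of size 1. The algorithm makes 3 recursive calls at each level.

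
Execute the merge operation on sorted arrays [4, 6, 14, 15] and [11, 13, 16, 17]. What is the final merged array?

Merging process:

Compare 4 vs 11: take 4 from left. Merged: [4]
Compare 6 vs 11: take 6 from left. Merged: [4, 6]
Compare 14 vs 11: take 11 from right. Merged: [4, 6, 11]
Compare 14 vs 13: take 13 from right. Merged: [4, 6, 11, 13]
Compare 14 vs 16: take 14 from left. Merged: [4, 6, 11, 13, 14]
Compare 15 vs 16: take 15 from left. Merged: [4, 6, 11, 13, 14, 15]
Append remaining from right: [16, 17]. Merged: [4, 6, 11, 13, 14, 15, 16, 17]

Final merged array: [4, 6, 11, 13, 14, 15, 16, 17]
Total comparisons: 6

The merged array is [4, 6, 11, 13, 14, 15, 16, 17], requiring 6 comparisons. The merge step runs in O(n) time where n is the total number of elements.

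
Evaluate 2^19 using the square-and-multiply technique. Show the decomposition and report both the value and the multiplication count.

Computing 2^19 by squaring (build up from 2^1; each line after the first costs one multiplication):

2^1 = 2
2^2 = (2^1)^2 = 2^2 = 4
2^4 = (2^2)^2 = 4^2 = 16
2^8 = (2^4)^2 = 16^2 = 256
2^9 = 2 * 2^8 = 2 * 256 = 512
2^18 = (2^9)^2 = 512^2 = 262144
2^19 = 2 * 2^18 = 2 * 262144 = 524288

Result: 524288
Multiplications needed: 6 (6 lines after 2^1)

2^19 = 524288. Using exponentiation by squaring, this requires 6 multiplications. The key idea: if the exponent is even, square the half-power; if odd, multiply by the base once.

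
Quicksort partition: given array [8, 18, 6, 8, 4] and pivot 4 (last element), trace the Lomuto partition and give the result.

Lomuto partition with pivot = 4:

Initial array: [8, 18, 6, 8, 4]

arr[0]=8 > 4: no swap
arr[1]=18 > 4: no swap
arr[2]=6 > 4: no swap
arr[3]=8 > 4: no swap

Place pivot at position 0: [4, 18, 6, 8, 8]
Pivot position: 0

After partitioning with pivot 4, the array becomes [4, 18, 6, 8, 8]. The pivot is placed at index 0. All elements to the left of the pivot are <= 4, and all elements to the right are > 4.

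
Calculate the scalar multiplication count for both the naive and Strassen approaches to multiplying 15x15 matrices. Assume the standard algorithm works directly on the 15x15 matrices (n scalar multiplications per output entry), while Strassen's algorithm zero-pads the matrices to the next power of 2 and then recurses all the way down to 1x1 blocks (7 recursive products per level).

Matrix multiplication for 15x15 matrices:

Strassen's algorithm requires power-of-2 dimensions. Pad 15x15 to 16x16 (next power of 2).

Standard algorithm: 15^3 = 3375 multiplications
Strassen's algorithm: 7^(log2(16)) = 7^4 = 2401 multiplications
Savings: 3375 - 2401 = 974 multiplications

Standard: 3375 multiplications (15^3). Strassen: 2401 multiplications (7^4, after padding to 16x16). Strassen reduces 8 recursive multiplications to 7 at each level.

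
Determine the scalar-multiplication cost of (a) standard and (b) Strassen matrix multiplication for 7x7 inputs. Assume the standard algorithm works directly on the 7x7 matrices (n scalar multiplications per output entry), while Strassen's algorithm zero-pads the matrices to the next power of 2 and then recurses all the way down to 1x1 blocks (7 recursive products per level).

Matrix multiplication for 7x7 matrices:

Strassen's algorithm requires power-of-2 dimensions. Pad 7x7 to 8x8 (next power of 2).

Standard algorithm: 7^3 = 343 multiplications
Strassen's algorithm: 7^(log2(8)) = 7^3 = 343 multiplications
Savings: 343 - 343 = 0 multiplications

Standard: 343 multiplications (7^3). Strassen: 343 multiplications (7^3, after padding to 8x8). Strassen reduces 8 recursive multiplications to 7 at each level.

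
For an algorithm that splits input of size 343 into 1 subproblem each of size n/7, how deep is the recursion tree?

For divide and conquer with division factor 7:

Problem sizes at each level:
Level 0: 343
Level 1: 49
Level 2: 7
Level 3: 1

The root is level 0 and the size-1 base case is level 3 (the tree spans levels 0 through 3, i.e. 4 levels counting the root), so the depth is the number of divisions: log_7(343) = 3

The recursion tree depth is log_7(343) = 3. At each level, the problem size is divided by 7, so it takes 3 divisions to reduce to a base case of size 1. The algorithm makes 1 recursive call at each level.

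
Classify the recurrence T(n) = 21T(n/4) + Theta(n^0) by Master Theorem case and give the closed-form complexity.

Master Theorem for T(n) = 21T(n/4) + O(n^0):

a = 21, b = 4, c = 0
log_b(a) = log_4(21) = 2.1962

Case 1: c = 0 < log_4(21) = 2.1962
T(n) = O(n^(log_4 21))

For T(n) = 21T(n/4) + O(n^0): log_4(21) = 2.1962. This is Case 1 of the Master Theorem (c < log_b(a), work dominated by leaves), giving O(n^(log_4 21)).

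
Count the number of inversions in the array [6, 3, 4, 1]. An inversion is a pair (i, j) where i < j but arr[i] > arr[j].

Finding inversions in [6, 3, 4, 1]:

(0, 1): arr[0]=6 > arr[1]=3
(0, 2): arr[0]=6 > arr[2]=4
(0, 3): arr[0]=6 > arr[3]=1
(1, 3): arr[1]=3 > arr[3]=1
(2, 3): arr[2]=4 > arr[3]=1

Total inversions: 5

The array has 5 inversion(s): (0,1), (0,2), (0,3), (1,3), (2,3). Each pair (i,j) satisfies i < j and arr[i] > arr[j].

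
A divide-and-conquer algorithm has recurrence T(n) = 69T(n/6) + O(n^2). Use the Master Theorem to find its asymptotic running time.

Master Theorem for T(n) = 69T(n/6) + O(n^2):

a = 69, b = 6, c = 2
log_b(a) = log_6(69) = 2.3631

Case 1: c = 2 < log_6(69) = 2.3631
T(n) = O(n^(log_6 69))

For T(n) = 69T(n/6) + O(n^2): log_6(69) = 2.3631. This is Case 1 of the Master Theorem (c < log_b(a), work dominated by leaves), giving O(n^(log_6 69)).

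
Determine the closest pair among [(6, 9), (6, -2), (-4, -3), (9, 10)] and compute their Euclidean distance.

Computing all pairwise distances among 4 points:

d((6, 9), (6, -2)) = 11.0
d((6, 9), (-4, -3)) = 15.6205
d((6, 9), (9, 10)) = 3.1623 <-- minimum
d((6, -2), (-4, -3)) = 10.0499
d((6, -2), (9, 10)) = 12.3693
d((-4, -3), (9, 10)) = 18.3848

Closest pair: (6, 9) and (9, 10) with distance 3.1623

The closest pair is (6, 9) and (9, 10) with Euclidean distance 3.1623. For 4 points, brute-force pairwise comparison is shown above. For large n, the divide-and-conquer algorithm (sort by x, recurse on halves, check the dividing strip) achieves O(n log n).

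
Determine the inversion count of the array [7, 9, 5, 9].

Finding inversions in [7, 9, 5, 9]:

(0, 2): arr[0]=7 > arr[2]=5
(1, 2): arr[1]=9 > arr[2]=5

Total inversions: 2

The array has 2 inversion(s): (0,2), (1,2). Each pair (i,j) satisfies i < j and arr[i] > arr[j].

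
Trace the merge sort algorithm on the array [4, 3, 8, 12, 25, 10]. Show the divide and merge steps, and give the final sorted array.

Merge sort trace:

Split: [4, 3, 8, 12, 25, 10] -> [4, 3, 8] and [12, 25, 10]
  Split: [4, 3, 8] -> [4] and [3, 8]
    Split: [3, 8] -> [3] and [8]
    Merge: [3] + [8] -> [3, 8]
  Merge: [4] + [3, 8] -> [3, 4, 8]
  Split: [12, 25, 10] -> [12] and [25, 10]
    Split: [25, 10] -> [25] and [10]
    Merge: [25] + [10] -> [10, 25]
  Merge: [12] + [10, 25] -> [10, 12, 25]
Merge: [3, 4, 8] + [10, 12, 25] -> [3, 4, 8, 10, 12, 25]

Final sorted array: [3, 4, 8, 10, 12, 25]

The merge sort proceeds by recursively splitting the array and merging sorted halves.
After all merges, the sorted array is [3, 4, 8, 10, 12, 25].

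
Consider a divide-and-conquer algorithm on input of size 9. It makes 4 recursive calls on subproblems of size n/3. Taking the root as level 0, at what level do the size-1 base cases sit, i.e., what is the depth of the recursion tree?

For divide and conquer with division factor 3:

Problem sizes at each level:
Level 0: 9
Level 1: 3
Level 2: 1

The root is level 0 and the size-1 base case is level 2 (the tree spans levels 0 through 2, i.e. 3 levels counting the root), so the depth is the number of divisions: log_3(9) = 2

The recursion tree depth is log_3(9) = 2. At each level, the problem size is divided by 3, so it takes 2 divisions to reduce to a base case of size 1. The algorithm makes 4 recursive calls at each level.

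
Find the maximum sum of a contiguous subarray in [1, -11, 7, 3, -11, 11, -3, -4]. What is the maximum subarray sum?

Using Kadane's algorithm on [1, -11, 7, 3, -11, 11, -3, -4]:

Scanning through the array:
Position 1 (value -11): max_ending_here = -10, max_so_far = 1
Position 2 (value 7): max_ending_here = 7, max_so_far = 7
Position 3 (value 3): max_ending_here = 10, max_so_far = 10
Position 4 (value -11): max_ending_here = -1, max_so_far = 10
Position 5 (value 11): max_ending_here = 11, max_so_far = 11
Position 6 (value -3): max_ending_here = 8, max_so_far = 11
Position 7 (value -4): max_ending_here = 4, max_so_far = 11

Maximum subarray: [11]
Maximum sum: 11

The maximum subarray is [11] with sum 11. This subarray runs from index 5 to index 5.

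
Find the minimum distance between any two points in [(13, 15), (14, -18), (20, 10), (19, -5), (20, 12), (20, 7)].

Computing all pairwise distances among 6 points:

d((13, 15), (14, -18)) = 33.0151
d((13, 15), (20, 10)) = 8.6023
d((13, 15), (19, -5)) = 20.8806
d((13, 15), (20, 12)) = 7.6158
d((13, 15), (20, 7)) = 10.6301
d((14, -18), (20, 10)) = 28.6356
d((14, -18), (19, -5)) = 13.9284
d((14, -18), (20, 12)) = 30.5941
d((14, -18), (20, 7)) = 25.7099
d((20, 10), (19, -5)) = 15.0333
d((20, 10), (20, 12)) = 2.0 <-- minimum
d((20, 10), (20, 7)) = 3.0
d((19, -5), (20, 12)) = 17.0294
d((19, -5), (20, 7)) = 12.0416
d((20, 12), (20, 7)) = 5.0

Closest pair: (20, 10) and (20, 12) with distance 2.0

The closest pair is (20, 10) and (20, 12) with Euclidean distance 2.0. For 6 points, brute-force pairwise comparison is shown above. For large n, the divide-and-conquer algorithm (sort by x, recurse on halves, check the dividing strip) achieves O(n log n).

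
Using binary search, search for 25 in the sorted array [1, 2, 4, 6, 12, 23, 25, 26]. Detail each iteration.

Binary search for 25 in [1, 2, 4, 6, 12, 23, 25, 26]:

lo=0, hi=7, mid=3, arr[mid]=6 -> 6 < 25, search right half
lo=4, hi=7, mid=5, arr[mid]=23 -> 23 < 25, search right half
lo=6, hi=7, mid=6, arr[mid]=25 -> Found target at index 6!

Binary search finds 25 at index 6 after 3 comparisons. The search repeatedly halves the search space by comparing with the middle element.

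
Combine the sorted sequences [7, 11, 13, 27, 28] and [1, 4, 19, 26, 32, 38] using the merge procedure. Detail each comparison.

Merging process:

Compare 7 vs 1: take 1 from right. Merged: [1]
Compare 7 vs 4: take 4 from right. Merged: [1, 4]
Compare 7 vs 19: take 7 from left. Merged: [1, 4, 7]
Compare 11 vs 19: take 11 from left. Merged: [1, 4, 7, 11]
Compare 13 vs 19: take 13 from left. Merged: [1, 4, 7, 11, 13]
Compare 27 vs 19: take 19 from right. Merged: [1, 4, 7, 11, 13, 19]
Compare 27 vs 26: take 26 from right. Merged: [1, 4, 7, 11, 13, 19, 26]
Compare 27 vs 32: take 27 from left. Merged: [1, 4, 7, 11, 13, 19, 26, 27]
Compare 28 vs 32: take 28 from left. Merged: [1, 4, 7, 11, 13, 19, 26, 27, 28]
Append remaining from right: [32, 38]. Merged: [1, 4, 7, 11, 13, 19, 26, 27, 28, 32, 38]

Final merged array: [1, 4, 7, 11, 13, 19, 26, 27, 28, 32, 38]
Total comparisons: 9

The merged array is [1, 4, 7, 11, 13, 19, 26, 27, 28, 32, 38], requiring 9 comparisons. The merge step runs in O(n) time where n is the total number of elements.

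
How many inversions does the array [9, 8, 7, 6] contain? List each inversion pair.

Finding inversions in [9, 8, 7, 6]:

(0, 1): arr[0]=9 > arr[1]=8
(0, 2): arr[0]=9 > arr[2]=7
(0, 3): arr[0]=9 > arr[3]=6
(1, 2): arr[1]=8 > arr[2]=7
(1, 3): arr[1]=8 > arr[3]=6
(2, 3): arr[2]=7 > arr[3]=6

Total inversions: 6

The array has 6 inversion(s): (0,1), (0,2), (0,3), (1,2), (1,3), (2,3). Each pair (i,j) satisfies i < j and arr[i] > arr[j].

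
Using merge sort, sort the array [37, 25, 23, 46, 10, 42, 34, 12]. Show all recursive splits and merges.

Merge sort trace:

Split: [37, 25, 23, 46, 10, 42, 34, 12] -> [37, 25, 23, 46] and [10, 42, 34, 12]
  Split: [37, 25, 23, 46] -> [37, 25] and [23, 46]
    Split: [37, 25] -> [37] and [25]
    Merge: [37] + [25] -> [25, 37]
    Split: [23, 46] -> [23] and [46]
    Merge: [23] + [46] -> [23, 46]
  Merge: [25, 37] + [23, 46] -> [23, 25, 37, 46]
  Split: [10, 42, 34, 12] -> [10, 42] and [34, 12]
    Split: [10, 42] -> [10] and [42]
    Merge: [10] + [42] -> [10, 42]
    Split: [34, 12] -> [34] and [12]
    Merge: [34] + [12] -> [12, 34]
  Merge: [10, 42] + [12, 34] -> [10, 12, 34, 42]
Merge: [23, 25, 37, 46] + [10, 12, 34, 42] -> [10, 12, 23, 25, 34, 37, 42, 46]

Final sorted array: [10, 12, 23, 25, 34, 37, 42, 46]

The merge sort proceeds by recursively splitting the array and merging sorted halves.
After all merges, the sorted array is [10, 12, 23, 25, 34, 37, 42, 46].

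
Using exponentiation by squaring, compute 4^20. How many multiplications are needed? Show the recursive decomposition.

Computing 4^20 by squaring (build up from 4^1; each line after the first costs one multiplication):

4^1 = 4
4^2 = (4^1)^2 = 4^2 = 16
4^4 = (4^2)^2 = 16^2 = 256
4^5 = 4 * 4^4 = 4 * 256 = 1024
4^10 = (4^5)^2 = 1024^2 = 1048576
4^20 = (4^10)^2 = 1048576^2 = 1099511627776

Result: 1099511627776
Multiplications needed: 5 (5 lines after 4^1)

4^20 = 1099511627776. Using exponentiation by squaring, this requires 5 multiplications. The key idea: if the exponent is even, square the half-power; if odd, multiply by the base once.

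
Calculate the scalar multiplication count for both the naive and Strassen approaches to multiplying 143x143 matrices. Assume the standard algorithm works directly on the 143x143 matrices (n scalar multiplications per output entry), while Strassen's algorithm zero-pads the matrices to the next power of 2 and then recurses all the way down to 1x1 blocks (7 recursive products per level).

Matrix multiplication for 143x143 matrices:

Strassen's algorithm requires power-of-2 dimensions. Pad 143x143 to 256x256 (next power of 2).

Standard algorithm: 143^3 = 2924207 multiplications
Strassen's algorithm: 7^(log2(256)) = 7^8 = 5764801 multiplications
Difference: 2924207 - 5764801 = -2840594 (Strassen uses MORE here due to padding overhead — for small or just-over-power-of-2 n, padding can outweigh the per-level savings)

Standard: 2924207 multiplications (143^3). Strassen: 5764801 multiplications (7^8, after padding to 256x256). Strassen reduces 8 recursive multiplications to 7 at each level.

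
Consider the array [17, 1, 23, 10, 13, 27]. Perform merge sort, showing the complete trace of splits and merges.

Merge sort trace:

Split: [17, 1, 23, 10, 13, 27] -> [17, 1, 23] and [10, 13, 27]
  Split: [17, 1, 23] -> [17] and [1, 23]
    Split: [1, 23] -> [1] and [23]
    Merge: [1] + [23] -> [1, 23]
  Merge: [17] + [1, 23] -> [1, 17, 23]
  Split: [10, 13, 27] -> [10] and [13, 27]
    Split: [13, 27] -> [13] and [27]
    Merge: [13] + [27] -> [13, 27]
  Merge: [10] + [13, 27] -> [10, 13, 27]
Merge: [1, 17, 23] + [10, 13, 27] -> [1, 10, 13, 17, 23, 27]

Final sorted array: [1, 10, 13, 17, 23, 27]

The merge sort proceeds by recursively splitting the array and merging sorted halves.
After all merges, the sorted array is [1, 10, 13, 17, 23, 27].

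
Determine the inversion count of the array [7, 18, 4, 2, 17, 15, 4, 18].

Finding inversions in [7, 18, 4, 2, 17, 15, 4, 18]:

(0, 2): arr[0]=7 > arr[2]=4
(0, 3): arr[0]=7 > arr[3]=2
(0, 6): arr[0]=7 > arr[6]=4
(1, 2): arr[1]=18 > arr[2]=4
(1, 3): arr[1]=18 > arr[3]=2
(1, 4): arr[1]=18 > arr[4]=17
(1, 5): arr[1]=18 > arr[5]=15
(1, 6): arr[1]=18 > arr[6]=4
(2, 3): arr[2]=4 > arr[3]=2
(4, 5): arr[4]=17 > arr[5]=15
(4, 6): arr[4]=17 > arr[6]=4
(5, 6): arr[5]=15 > arr[6]=4

Total inversions: 12

The array has 12 inversion(s): (0,2), (0,3), (0,6), (1,2), (1,3), (1,4), (1,5), (1,6), (2,3), (4,5), (4,6), (5,6). Each pair (i,j) satisfies i < j and arr[i] > arr[j].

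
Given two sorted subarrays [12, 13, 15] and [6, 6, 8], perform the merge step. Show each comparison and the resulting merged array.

Merging process:

Compare 12 vs 6: take 6 from right. Merged: [6]
Compare 12 vs 6: take 6 from right. Merged: [6, 6]
Compare 12 vs 8: take 8 from right. Merged: [6, 6, 8]
Append remaining from left: [12, 13, 15]. Merged: [6, 6, 8, 12, 13, 15]

Final merged array: [6, 6, 8, 12, 13, 15]
Total comparisons: 3

The merged array is [6, 6, 8, 12, 13, 15], requiring 3 comparisons. The merge step runs in O(n) time where n is the total number of elements.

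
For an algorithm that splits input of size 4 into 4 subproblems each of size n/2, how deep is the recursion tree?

For divide and conquer with division factor 2:

Problem sizes at each level:
Level 0: 4
Level 1: 2
Level 2: 1

The root is level 0 and the size-1 base case is level 2 (the tree spans levels 0 through 2, i.e. 3 levels counting the root), so the depth is the number of divisions: log_2(4) = 2

The recursion tree depth is log_2(4) = 2. At each level, the problem size is divided by 2, so it takes 2 divisions to reduce to a base case of size 1. The algorithm makes 4 recursive calls at each level.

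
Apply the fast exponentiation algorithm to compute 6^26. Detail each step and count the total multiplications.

Computing 6^26 by squaring (build up from 6^1; each line after the first costs one multiplication):

6^1 = 6
6^2 = (6^1)^2 = 6^2 = 36
6^3 = 6 * 6^2 = 6 * 36 = 216
6^6 = (6^3)^2 = 216^2 = 46656
6^12 = (6^6)^2 = 46656^2 = 2176782336
6^13 = 6 * 6^12 = 6 * 2176782336 = 13060694016
6^26 = (6^13)^2 = 13060694016^2 = 170581728179578208256

Result: 170581728179578208256
Multiplications needed: 6 (6 lines after 6^1)

6^26 = 170581728179578208256. Using exponentiation by squaring, this requires 6 multiplications. The key idea: if the exponent is even, square the half-power; if odd, multiply by the base once.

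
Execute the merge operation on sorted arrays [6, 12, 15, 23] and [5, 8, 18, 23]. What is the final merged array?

Merging process:

Compare 6 vs 5: take 5 from right. Merged: [5]
Compare 6 vs 8: take 6 from left. Merged: [5, 6]
Compare 12 vs 8: take 8 from right. Merged: [5, 6, 8]
Compare 12 vs 18: take 12 from left. Merged: [5, 6, 8, 12]
Compare 15 vs 18: take 15 from left. Merged: [5, 6, 8, 12, 15]
Compare 23 vs 18: take 18 from right. Merged: [5, 6, 8, 12, 15, 18]
Compare 23 vs 23: take 23 from left. Merged: [5, 6, 8, 12, 15, 18, 23]
Append remaining from right: [23]. Merged: [5, 6, 8, 12, 15, 18, 23, 23]

Final merged array: [5, 6, 8, 12, 15, 18, 23, 23]
Total comparisons: 7

The merged array is [5, 6, 8, 12, 15, 18, 23, 23], requiring 7 comparisons. The merge step runs in O(n) time where n is the total number of elements.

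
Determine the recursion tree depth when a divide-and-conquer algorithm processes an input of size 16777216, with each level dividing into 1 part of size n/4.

For divide and conquer with division factor 4:

Problem sizes at each level:
Level 0: 16777216
Level 1: 4194304
Level 2: 1048576
Level 3: 262144
Level 4: 65536
Level 5: 16384
Level 6: 4096
Level 7: 1024
Level 8: 256
Level 9: 64
Level 10: 16
Level 11: 4
Level 12: 1

The root is level 0 and the size-1 base case is level 12 (the tree spans levels 0 through 12, i.e. 13 levels counting the root), so the depth is the number of divisions: log_4(16777216) = 12

The recursion tree depth is log_4(16777216) = 12. At each level, the problem size is divided by 4, so it takes 12 divisions to reduce to a base case of size 1. The algorithm makes 1 recursive call at each level.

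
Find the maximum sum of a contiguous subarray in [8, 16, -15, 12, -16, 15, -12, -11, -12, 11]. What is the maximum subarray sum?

Using Kadane's algorithm on [8, 16, -15, 12, -16, 15, -12, -11, -12, 11]:

Scanning through the array:
Position 1 (value 16): max_ending_here = 24, max_so_far = 24
Position 2 (value -15): max_ending_here = 9, max_so_far = 24
Position 3 (value 12): max_ending_here = 21, max_so_far = 24
Position 4 (value -16): max_ending_here = 5, max_so_far = 24
Position 5 (value 15): max_ending_here = 20, max_so_far = 24
Position 6 (value -12): max_ending_here = 8, max_so_far = 24
Position 7 (value -11): max_ending_here = -3, max_so_far = 24
Position 8 (value -12): max_ending_here = -12, max_so_far = 24
Position 9 (value 11): max_ending_here = 11, max_so_far = 24

Maximum subarray: [8, 16]
Maximum sum: 24

The maximum subarray is [8, 16] with sum 24. This subarray runs from index 0 to index 1.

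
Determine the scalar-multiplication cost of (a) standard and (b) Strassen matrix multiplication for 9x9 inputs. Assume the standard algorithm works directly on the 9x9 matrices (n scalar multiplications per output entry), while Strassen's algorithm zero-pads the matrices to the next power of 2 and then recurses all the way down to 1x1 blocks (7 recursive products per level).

Matrix multiplication for 9x9 matrices:

Strassen's algorithm requires power-of-2 dimensions. Pad 9x9 to 16x16 (next power of 2).

Standard algorithm: 9^3 = 729 multiplications
Strassen's algorithm: 7^(log2(16)) = 7^4 = 2401 multiplications
Difference: 729 - 2401 = -1672 (Strassen uses MORE here due to padding overhead — for small or just-over-power-of-2 n, padding can outweigh the per-level savings)

Standard: 729 multiplications (9^3). Strassen: 2401 multiplications (7^4, after padding to 16x16). Strassen reduces 8 recursive multiplications to 7 at each level.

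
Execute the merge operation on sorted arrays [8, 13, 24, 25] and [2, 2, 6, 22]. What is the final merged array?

Merging process:

Compare 8 vs 2: take 2 from right. Merged: [2]
Compare 8 vs 2: take 2 from right. Merged: [2, 2]
Compare 8 vs 6: take 6 from right. Merged: [2, 2, 6]
Compare 8 vs 22: take 8 from left. Merged: [2, 2, 6, 8]
Compare 13 vs 22: take 13 from left. Merged: [2, 2, 6, 8, 13]
Compare 24 vs 22: take 22 from right. Merged: [2, 2, 6, 8, 13, 22]
Append remaining from left: [24, 25]. Merged: [2, 2, 6, 8, 13, 22, 24, 25]

Final merged array: [2, 2, 6, 8, 13, 22, 24, 25]
Total comparisons: 6

The merged array is [2, 2, 6, 8, 13, 22, 24, 25], requiring 6 comparisons. The merge step runs in O(n) time where n is the total number of elements.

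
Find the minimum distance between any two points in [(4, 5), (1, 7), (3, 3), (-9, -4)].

Computing all pairwise distances among 4 points:

d((4, 5), (1, 7)) = 3.6056
d((4, 5), (3, 3)) = 2.2361 <-- minimum
d((4, 5), (-9, -4)) = 15.8114
d((1, 7), (3, 3)) = 4.4721
d((1, 7), (-9, -4)) = 14.8661
d((3, 3), (-9, -4)) = 13.8924

Closest pair: (4, 5) and (3, 3) with distance 2.2361

The closest pair is (4, 5) and (3, 3) with Euclidean distance 2.2361. For 4 points, brute-force pairwise comparison is shown above. For large n, the divide-and-conquer algorithm (sort by x, recurse on halves, check the dividing strip) achieves O(n log n).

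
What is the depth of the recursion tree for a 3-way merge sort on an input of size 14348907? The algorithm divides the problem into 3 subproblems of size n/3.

For divide and conquer with division factor 3:

Problem sizes at each level:
Level 0: 14348907
Level 1: 4782969
Level 2: 1594323
Level 3: 531441
Level 4: 177147
Level 5: 59049
Level 6: 19683
Level 7: 6561
Level 8: 2187
Level 9: 729
Level 10: 243
Level 11: 81
Level 12: 27
Level 13: 9
Level 14: 3
Level 15: 1

The root is level 0 and the size-1 base case is level 15 (the tree spans levels 0 through 15, i.e. 16 levels counting the root), so the depth is the number of divisions: log_3(14348907) = 15

The recursion tree depth is log_3(14348907) = 15. At each level, the problem size is divided by 3, so it takes 15 divisions to reduce to a base case of size 1. The algorithm makes 3 recursive calls at each level.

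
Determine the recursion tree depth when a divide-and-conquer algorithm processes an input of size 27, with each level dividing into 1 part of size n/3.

For divide and conquer with division factor 3:

Problem sizes at each level:
Level 0: 27
Level 1: 9
Level 2: 3
Level 3: 1

The root is level 0 and the size-1 base case is level 3 (the tree spans levels 0 through 3, i.e. 4 levels counting the root), so the depth is the number of divisions: log_3(27) = 3

The recursion tree depth is log_3(27) = 3. At each level, the problem size is divided by 3, so it takes 3 divisions to reduce to a base case of size 1. The algorithm makes 1 recursive call at each level.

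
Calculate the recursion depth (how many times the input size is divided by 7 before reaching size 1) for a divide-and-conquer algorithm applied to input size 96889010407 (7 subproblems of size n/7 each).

For divide and conquer with division factor 7:

Problem sizes at each level:
Level 0: 96889010407
Level 1: 13841287201
Level 2: 1977326743
Level 3: 282475249
Level 4: 40353607
Level 5: 5764801
Level 6: 823543
Level 7: 117649
Level 8: 16807
Level 9: 2401
Level 10: 343
Level 11: 49
Level 12: 7
Level 13: 1

The root is level 0 and the size-1 base case is level 13 (the tree spans levels 0 through 13, i.e. 14 levels counting the root), so the depth is the number of divisions: log_7(96889010407) = 13

The recursion tree depth is log_7(96889010407) = 13. At each level, the problem size is divided by 7, so it takes 13 divisions to reduce to a base case of size 1. The algorithm makes 7 recursive calls at each level.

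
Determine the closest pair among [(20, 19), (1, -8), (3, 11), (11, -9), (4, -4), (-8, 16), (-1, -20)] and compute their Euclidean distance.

Computing all pairwise distances among 7 points:

d((20, 19), (1, -8)) = 33.0151
d((20, 19), (3, 11)) = 18.7883
d((20, 19), (11, -9)) = 29.4109
d((20, 19), (4, -4)) = 28.0179
d((20, 19), (-8, 16)) = 28.1603
d((20, 19), (-1, -20)) = 44.2945
d((1, -8), (3, 11)) = 19.105
d((1, -8), (11, -9)) = 10.0499
d((1, -8), (4, -4)) = 5.0 <-- minimum
d((1, -8), (-8, 16)) = 25.632
d((1, -8), (-1, -20)) = 12.1655
d((3, 11), (11, -9)) = 21.5407
d((3, 11), (4, -4)) = 15.0333
d((3, 11), (-8, 16)) = 12.083
d((3, 11), (-1, -20)) = 31.257
d((11, -9), (4, -4)) = 8.6023
d((11, -9), (-8, 16)) = 31.4006
d((11, -9), (-1, -20)) = 16.2788
d((4, -4), (-8, 16)) = 23.3238
d((4, -4), (-1, -20)) = 16.7631
d((-8, 16), (-1, -20)) = 36.6742

Closest pair: (1, -8) and (4, -4) with distance 5.0

The closest pair is (1, -8) and (4, -4) with Euclidean distance 5.0. For 7 points, brute-force pairwise comparison is shown above. For large n, the divide-and-conquer algorithm (sort by x, recurse on halves, check the dividing strip) achieves O(n log n).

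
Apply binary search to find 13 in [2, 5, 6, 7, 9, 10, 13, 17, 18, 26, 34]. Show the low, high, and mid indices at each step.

Binary search for 13 in [2, 5, 6, 7, 9, 10, 13, 17, 18, 26, 34]:

lo=0, hi=10, mid=5, arr[mid]=10 -> 10 < 13, search right half
lo=6, hi=10, mid=8, arr[mid]=18 -> 18 > 13, search left half
lo=6, hi=7, mid=6, arr[mid]=13 -> Found target at index 6!

Binary search finds 13 at index 6 after 3 comparisons. The search repeatedly halves the search space by comparing with the middle element.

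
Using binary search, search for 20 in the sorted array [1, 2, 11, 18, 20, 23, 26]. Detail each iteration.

Binary search for 20 in [1, 2, 11, 18, 20, 23, 26]:

lo=0, hi=6, mid=3, arr[mid]=18 -> 18 < 20, search right half
lo=4, hi=6, mid=5, arr[mid]=23 -> 23 > 20, search left half
lo=4, hi=4, mid=4, arr[mid]=20 -> Found target at index 4!

Binary search finds 20 at index 4 after 3 comparisons. The search repeatedly halves the search space by comparing with the middle element.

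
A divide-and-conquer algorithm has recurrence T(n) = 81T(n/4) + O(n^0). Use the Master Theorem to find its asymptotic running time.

Master Theorem for T(n) = 81T(n/4) + O(n^0):

a = 81, b = 4, c = 0
log_b(a) = log_4(81) = 3.1699

Case 1: c = 0 < log_4(81) = 3.1699
T(n) = O(n^(log_4 81))

For T(n) = 81T(n/4) + O(n^0): log_4(81) = 3.1699. This is Case 1 of the Master Theorem (c < log_b(a), work dominated by leaves), giving O(n^(log_4 81)).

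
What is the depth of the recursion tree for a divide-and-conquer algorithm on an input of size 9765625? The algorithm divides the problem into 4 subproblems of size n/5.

For divide and conquer with division factor 5:

Problem sizes at each level:
Level 0: 9765625
Level 1: 1953125
Level 2: 390625
Level 3: 78125
Level 4: 15625
Level 5: 3125
Level 6: 625
Level 7: 125
Level 8: 25
Level 9: 5
Level 10: 1

The root is level 0 and the size-1 base case is level 10 (the tree spans levels 0 through 10, i.e. 11 levels counting the root), so the depth is the number of divisions: log_5(9765625) = 10

The recursion tree depth is log_5(9765625) = 10. At each level, the problem size is divided by 5, so it takes 10 divisions to reduce to a base case of size 1. The algorithm makes 4 recursive calls at each level.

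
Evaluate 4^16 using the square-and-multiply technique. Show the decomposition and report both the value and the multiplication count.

Computing 4^16 by squaring (build up from 4^1; each line after the first costs one multiplication):

4^1 = 4
4^2 = (4^1)^2 = 4^2 = 16
4^4 = (4^2)^2 = 16^2 = 256
4^8 = (4^4)^2 = 256^2 = 65536
4^16 = (4^8)^2 = 65536^2 = 4294967296

Result: 4294967296
Multiplications needed: 4 (4 lines after 4^1)

4^16 = 4294967296. Using exponentiation by squaring, this requires 4 multiplications. The key idea: if the exponent is even, square the half-power; if odd, multiply by the base once.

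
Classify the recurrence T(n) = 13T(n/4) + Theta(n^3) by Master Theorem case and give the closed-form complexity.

Master Theorem for T(n) = 13T(n/4) + O(n^3):

a = 13, b = 4, c = 3
log_b(a) = log_4(13) = 1.8502

Case 3: c = 3 > log_4(13) = 1.8502
T(n) = O(n^3) = O(n^3)

For T(n) = 13T(n/4) + O(n^3): log_4(13) = 1.8502. This is Case 3 of the Master Theorem (c > log_b(a), work dominated by root), giving O(n^3).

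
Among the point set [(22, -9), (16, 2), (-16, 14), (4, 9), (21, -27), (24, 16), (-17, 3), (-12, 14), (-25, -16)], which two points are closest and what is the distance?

Computing all pairwise distances among 9 points:

d((22, -9), (16, 2)) = 12.53
d((22, -9), (-16, 14)) = 44.4185
d((22, -9), (4, 9)) = 25.4558
d((22, -9), (21, -27)) = 18.0278
d((22, -9), (24, 16)) = 25.0799
d((22, -9), (-17, 3)) = 40.8044
d((22, -9), (-12, 14)) = 41.0488
d((22, -9), (-25, -16)) = 47.5184
d((16, 2), (-16, 14)) = 34.176
d((16, 2), (4, 9)) = 13.8924
d((16, 2), (21, -27)) = 29.4279
d((16, 2), (24, 16)) = 16.1245
d((16, 2), (-17, 3)) = 33.0151
d((16, 2), (-12, 14)) = 30.4631
d((16, 2), (-25, -16)) = 44.7772
d((-16, 14), (4, 9)) = 20.6155
d((-16, 14), (21, -27)) = 55.2268
d((-16, 14), (24, 16)) = 40.05
d((-16, 14), (-17, 3)) = 11.0454
d((-16, 14), (-12, 14)) = 4.0 <-- minimum
d((-16, 14), (-25, -16)) = 31.3209
d((4, 9), (21, -27)) = 39.8121
d((4, 9), (24, 16)) = 21.1896
d((4, 9), (-17, 3)) = 21.8403
d((4, 9), (-12, 14)) = 16.7631
d((4, 9), (-25, -16)) = 38.2884
d((21, -27), (24, 16)) = 43.1045
d((21, -27), (-17, 3)) = 48.4149
d((21, -27), (-12, 14)) = 52.6308
d((21, -27), (-25, -16)) = 47.2969
d((24, 16), (-17, 3)) = 43.0116
d((24, 16), (-12, 14)) = 36.0555
d((24, 16), (-25, -16)) = 58.5235
d((-17, 3), (-12, 14)) = 12.083
d((-17, 3), (-25, -16)) = 20.6155
d((-12, 14), (-25, -16)) = 32.6956

Closest pair: (-16, 14) and (-12, 14) with distance 4.0

The closest pair is (-16, 14) and (-12, 14) with Euclidean distance 4.0. For 9 points, brute-force pairwise comparison is shown above. For large n, the divide-and-conquer algorithm (sort by x, recurse on halves, check the dividing strip) achieves O(n log n).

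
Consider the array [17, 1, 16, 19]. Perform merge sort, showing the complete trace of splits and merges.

Merge sort trace:

Split: [17, 1, 16, 19] -> [17, 1] and [16, 19]
  Split: [17, 1] -> [17] and [1]
  Merge: [17] + [1] -> [1, 17]
  Split: [16, 19] -> [16] and [19]
  Merge: [16] + [19] -> [16, 19]
Merge: [1, 17] + [16, 19] -> [1, 16, 17, 19]

Final sorted array: [1, 16, 17, 19]

The merge sort proceeds by recursively splitting the array and merging sorted halves.
After all merges, the sorted array is [1, 16, 17, 19].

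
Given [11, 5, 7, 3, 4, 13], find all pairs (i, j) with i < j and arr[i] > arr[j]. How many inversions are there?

Finding inversions in [11, 5, 7, 3, 4, 13]:

(0, 1): arr[0]=11 > arr[1]=5
(0, 2): arr[0]=11 > arr[2]=7
(0, 3): arr[0]=11 > arr[3]=3
(0, 4): arr[0]=11 > arr[4]=4
(1, 3): arr[1]=5 > arr[3]=3
(1, 4): arr[1]=5 > arr[4]=4
(2, 3): arr[2]=7 > arr[3]=3
(2, 4): arr[2]=7 > arr[4]=4

Total inversions: 8

The array has 8 inversion(s): (0,1), (0,2), (0,3), (0,4), (1,3), (1,4), (2,3), (2,4). Each pair (i,j) satisfies i < j and arr[i] > arr[j].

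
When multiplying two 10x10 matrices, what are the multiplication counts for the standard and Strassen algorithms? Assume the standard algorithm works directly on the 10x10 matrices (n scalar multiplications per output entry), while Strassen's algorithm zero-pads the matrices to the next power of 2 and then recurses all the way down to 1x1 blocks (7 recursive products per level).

Matrix multiplication for 10x10 matrices:

Strassen's algorithm requires power-of-2 dimensions. Pad 10x10 to 16x16 (next power of 2).

Standard algorithm: 10^3 = 1000 multiplications
Strassen's algorithm: 7^(log2(16)) = 7^4 = 2401 multiplications
Difference: 1000 - 2401 = -1401 (Strassen uses MORE here due to padding overhead — for small or just-over-power-of-2 n, padding can outweigh the per-level savings)

Standard: 1000 multiplications (10^3). Strassen: 2401 multiplications (7^4, after padding to 16x16). Strassen reduces 8 recursive multiplications to 7 at each level.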